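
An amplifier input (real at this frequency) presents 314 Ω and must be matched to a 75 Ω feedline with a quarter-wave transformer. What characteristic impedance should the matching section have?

Z_qwt ≈ 153 Ω

Z_qwt = √(Z_0·R_L) = √(75 × 314) = √23550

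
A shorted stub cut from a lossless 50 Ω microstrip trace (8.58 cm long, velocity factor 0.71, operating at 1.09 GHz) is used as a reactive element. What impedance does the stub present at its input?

λ = v/f = 0.71·c / 1.09 GHz = 0.195 m
βl = 2π·l/λ = 2π × 0.439 = 158°
tan(βl) = -0.403
For a shorted stub, Z_in = jZ_0·tan(βl)

Z_in ≈ −j20.1 Ω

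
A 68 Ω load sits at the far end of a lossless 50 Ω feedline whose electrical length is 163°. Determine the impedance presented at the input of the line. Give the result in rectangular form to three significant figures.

Z_in ≈ 63.4 + j11.1 Ω

tan(βl) = tan(163°) = -0.306
Z_in = Z_0·(Z_L + jZ_0·tanβl)/(Z_0 + jZ_L·tanβl)
     = 50·(68 − j15.3)/(50 − j20.8)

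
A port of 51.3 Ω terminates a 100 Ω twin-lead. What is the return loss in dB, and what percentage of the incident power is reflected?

RL ≈ 9.85 dB; 10.4% of incident power reflected

Γ = (51.3 − 100)/(51.3 + 100) = -0.322
RL = −20·log₁₀(0.322) = 9.85 dB
P_refl/P_inc = |Γ|² = 0.104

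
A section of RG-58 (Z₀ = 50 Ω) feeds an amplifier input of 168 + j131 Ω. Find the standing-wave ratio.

Γ = (Z_L − Z_0)/(Z_L + Z_0) = (118 + j131)/(218 + j131)
|Γ| = 176/254 = 0.693
VSWR = (1 + |Γ|)/(1 − |Γ|) = 1.69/0.307

VSWR ≈ 5.52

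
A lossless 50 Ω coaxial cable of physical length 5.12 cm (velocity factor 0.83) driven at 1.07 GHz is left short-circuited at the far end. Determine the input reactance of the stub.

X_in ≈ 262 Ω (inductive)

λ = v/f = 0.83·c / 1.07 GHz = 0.233 m
βl = 2π·l/λ = 2π × 0.22 = 79.2°
tan(βl) = 5.25
For a short-circuited stub, Z_in = jZ_0·tan(βl)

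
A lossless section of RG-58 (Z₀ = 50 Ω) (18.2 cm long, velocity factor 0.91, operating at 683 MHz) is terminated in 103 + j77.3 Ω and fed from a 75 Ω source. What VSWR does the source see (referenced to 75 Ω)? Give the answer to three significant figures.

VSWR ≈ 3.06

λ = v/f = 0.91·c / 683 MHz = 0.4 m
βl = 2π·l/λ = 2π × 0.455 = 164°
tan(βl) = -0.288
Z_in = Z_0·(Z_L + jZ_0·tanβl)/(Z_0 + jZ_L·tanβl) = 45.7 + j62.3 Ω
Γ_s = (Z_in − Z_s)/(Z_in + Z_s) = (-29.3 + j62.3)/(121 + j62.3), |Γ_s| = 0.507
VSWR = (1 + |Γ_s|)/(1 − |Γ_s|)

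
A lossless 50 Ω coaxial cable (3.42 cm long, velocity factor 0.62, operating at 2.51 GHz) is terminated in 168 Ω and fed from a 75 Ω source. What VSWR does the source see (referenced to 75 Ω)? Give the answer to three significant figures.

VSWR ≈ 2.42

λ = v/f = 0.62·c / 2.51 GHz = 0.0741 m
βl = 2π·l/λ = 2π × 0.462 = 166°
tan(βl) = -0.247
Z_in = Z_0·(Z_L + jZ_0·tanβl)/(Z_0 + jZ_L·tanβl) = 106 + j75.2 Ω
Γ_s = (Z_in − Z_s)/(Z_in + Z_s) = (30.7 + j75.2)/(181 + j75.2), |Γ_s| = 0.415
VSWR = (1 + |Γ_s|)/(1 − |Γ_s|)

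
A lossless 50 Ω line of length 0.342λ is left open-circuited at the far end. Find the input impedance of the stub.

βl = 2π × 0.342 = 123°
tan(βl) = -1.53
For an open-circuited stub, Z_in = −jZ_0·cot(βl) = −jZ_0/tan(βl)

Z_in ≈ +j32.6 Ω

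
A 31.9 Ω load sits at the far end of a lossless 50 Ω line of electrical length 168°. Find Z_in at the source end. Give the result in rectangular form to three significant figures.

tan(βl) = tan(168°) = -0.213
Z_in = Z_0·(Z_L + jZ_0·tanβl)/(Z_0 + jZ_L·tanβl)
     = 50·(31.9 − j10.6)/(50 − j6.78)

Z_in ≈ 32.7 − j6.19 Ω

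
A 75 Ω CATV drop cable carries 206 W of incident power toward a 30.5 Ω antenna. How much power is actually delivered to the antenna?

P_delivered ≈ 169 W

Γ = (30.5 − 75)/(30.5 + 75) = -0.422
|Γ|² = 0.178
P_refl = |Γ|²·P_inc = 36.7 W, P_del = (1 − |Γ|²)·P_inc = 169 W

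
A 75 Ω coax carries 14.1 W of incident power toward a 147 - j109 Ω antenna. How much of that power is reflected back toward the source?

P_reflected ≈ 3.93 W

|Γ| = |(72 − j109)/(222 − j109)| = 0.528
|Γ|² = 0.279
P_refl = |Γ|²·P_inc = 3.93 W, P_del = (1 − |Γ|²)·P_inc = 10.2 W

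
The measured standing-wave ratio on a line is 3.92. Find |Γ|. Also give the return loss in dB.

|Γ| = (S − 1)/(S + 1) = (3.92 − 1)/(3.92 + 1) = 2.92/4.92
RL = −20·log₁₀|Γ| = −20·log₁₀(0.593)

|Γ| ≈ 0.593; return loss ≈ 4.53 dB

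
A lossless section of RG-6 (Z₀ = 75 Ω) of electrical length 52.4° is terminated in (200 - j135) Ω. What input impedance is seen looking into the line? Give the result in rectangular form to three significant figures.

tan(βl) = tan(52.4°) = 1.3
Z_in = Z_0·(Z_L + jZ_0·tanβl)/(Z_0 + jZ_L·tanβl)
     = 75·(200 − j37.6)/(250 + j260)

Z_in ≈ 23.2 − j35.4 Ω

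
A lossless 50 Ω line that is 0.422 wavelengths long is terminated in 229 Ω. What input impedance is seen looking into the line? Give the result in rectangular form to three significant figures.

Z_in ≈ 42.2 + j76.4 Ω

βl = 2π × 0.422 = 152°
tan(βl) = tan(152°) = -0.534
Z_in = Z_0·(Z_L + jZ_0·tanβl)/(Z_0 + jZ_L·tanβl)
     = 50·(229 − j26.7)/(50 − j122)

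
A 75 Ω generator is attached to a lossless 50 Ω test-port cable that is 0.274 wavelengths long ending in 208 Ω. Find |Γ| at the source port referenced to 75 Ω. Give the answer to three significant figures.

βl = 2π × 0.274 = 98.6°
tan(βl) = -6.58
Z_in = Z_0·(Z_L + jZ_0·tanβl)/(Z_0 + jZ_L·tanβl) = 12.3 + j7.15 Ω
Γ_s = (Z_in − Z_s)/(Z_in + Z_s) = (-62.7 + j7.15)/(87.3 + j7.15), |Γ_s| = 0.721

|Γ| ≈ 0.721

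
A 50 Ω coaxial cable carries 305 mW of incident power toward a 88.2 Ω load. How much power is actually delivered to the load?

P_delivered ≈ 282 mW

Γ = (88.2 − 50)/(88.2 + 50) = 0.276
|Γ|² = 0.0764
P_refl = |Γ|²·P_inc = 23.3 mW, P_del = (1 − |Γ|²)·P_inc = 282 mW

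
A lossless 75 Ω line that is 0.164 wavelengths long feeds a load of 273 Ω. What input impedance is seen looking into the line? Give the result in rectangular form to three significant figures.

Z_in ≈ 27.3 − j40.5 Ω

βl = 2π × 0.164 = 59°
tan(βl) = tan(59°) = 1.67
Z_in = Z_0·(Z_L + jZ_0·tanβl)/(Z_0 + jZ_L·tanβl)
     = 75·(273 + j125)/(75 + j455)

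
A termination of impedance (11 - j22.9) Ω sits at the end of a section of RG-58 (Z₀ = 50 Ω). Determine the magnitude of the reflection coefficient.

|Γ| ≈ 0.694

Γ = (Z_L − Z_0)/(Z_L + Z_0) = (-39 − j22.9)/(61 − j22.9)
|Γ| = 45.2/65.2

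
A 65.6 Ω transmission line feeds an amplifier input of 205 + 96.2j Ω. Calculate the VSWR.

VSWR ≈ 3.88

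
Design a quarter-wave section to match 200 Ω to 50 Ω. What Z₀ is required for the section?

Z_qwt = √(Z_0·R_L) = √(50 × 200) = √10000

Z_qwt ≈ 100 Ω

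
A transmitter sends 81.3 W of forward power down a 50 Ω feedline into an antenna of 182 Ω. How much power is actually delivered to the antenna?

Γ = (182 − 50)/(182 + 50) = 0.569
|Γ|² = 0.324
P_refl = |Γ|²·P_inc = 26.3 W, P_del = (1 − |Γ|²)·P_inc = 55 W

P_delivered ≈ 55 W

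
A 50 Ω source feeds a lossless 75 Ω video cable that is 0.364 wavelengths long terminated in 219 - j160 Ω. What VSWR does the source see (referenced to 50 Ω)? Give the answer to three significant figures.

VSWR ≈ 5.4

βl = 2π × 0.364 = 131°
tan(βl) = -1.15
Z_in = Z_0·(Z_L + jZ_0·tanβl)/(Z_0 + jZ_L·tanβl) = 38 + j81.7 Ω
Γ_s = (Z_in − Z_s)/(Z_in + Z_s) = (-12 + j81.7)/(88 + j81.7), |Γ_s| = 0.688
VSWR = (1 + |Γ_s|)/(1 − |Γ_s|)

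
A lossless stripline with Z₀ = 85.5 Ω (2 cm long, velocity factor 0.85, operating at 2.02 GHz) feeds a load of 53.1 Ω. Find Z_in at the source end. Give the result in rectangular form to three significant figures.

λ = v/f = 0.85·c / 2.02 GHz = 0.126 m
βl = 2π·l/λ = 2π × 0.158 = 57°
tan(βl) = tan(57°) = 1.54
Z_in = Z_0·(Z_L + jZ_0·tanβl)/(Z_0 + jZ_L·tanβl)
     = 85.5·(53.1 + j132)/(85.5 + j81.9)

Z_in ≈ 93.6 + j42.2 Ω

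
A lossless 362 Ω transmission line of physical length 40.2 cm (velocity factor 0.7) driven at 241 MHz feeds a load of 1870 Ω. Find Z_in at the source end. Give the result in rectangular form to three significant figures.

Z_in ≈ 752 + j873 Ω

λ = v/f = 0.7·c / 241 MHz = 0.871 m
βl = 2π·l/λ = 2π × 0.461 = 166°
tan(βl) = tan(166°) = -0.248
Z_in = Z_0·(Z_L + jZ_0·tanβl)/(Z_0 + jZ_L·tanβl)
     = 362·(1870 − j89.7)/(362 − j463)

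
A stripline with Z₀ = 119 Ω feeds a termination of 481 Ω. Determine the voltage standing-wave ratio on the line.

VSWR ≈ 4.04

For a purely resistive load, VSWR = R_L/Z_0 or Z_0/R_L (whichever > 1) = 481/119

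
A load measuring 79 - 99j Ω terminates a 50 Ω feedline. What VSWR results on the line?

VSWR ≈ 4.47

Γ = (Z_L − Z_0)/(Z_L + Z_0) = (29 − j99)/(129 − j99)
|Γ| = 103/163 = 0.634
VSWR = (1 + |Γ|)/(1 − |Γ|) = 1.63/0.366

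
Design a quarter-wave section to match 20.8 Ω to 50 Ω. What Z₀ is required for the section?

Z_qwt = √(Z_0·R_L) = √(50 × 20.8) = √1040

Z_qwt ≈ 32.2 Ω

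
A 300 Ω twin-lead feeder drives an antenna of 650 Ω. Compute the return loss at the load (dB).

Γ = (650 − 300)/(650 + 300) = 0.368
RL = −20·log₁₀|Γ| = −20·log₁₀(0.368)

RL ≈ 8.67 dB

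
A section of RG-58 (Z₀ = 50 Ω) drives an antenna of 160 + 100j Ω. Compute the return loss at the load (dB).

Γ = (110 + j100)/(210 + j100), |Γ| = 0.639
RL = −20·log₁₀|Γ| = −20·log₁₀(0.639)

RL ≈ 3.89 dB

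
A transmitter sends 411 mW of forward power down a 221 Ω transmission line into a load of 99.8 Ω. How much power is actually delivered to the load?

Γ = (99.8 − 221)/(99.8 + 221) = -0.378
|Γ|² = 0.143
P_refl = |Γ|²·P_inc = 58.7 mW, P_del = (1 − |Γ|²)·P_inc = 352 mW

P_delivered ≈ 352 mW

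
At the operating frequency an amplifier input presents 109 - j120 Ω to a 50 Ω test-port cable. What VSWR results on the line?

VSWR ≈ 5.08

Γ = (Z_L − Z_0)/(Z_L + Z_0) = (59 − j120)/(159 − j120)
|Γ| = 134/199 = 0.671
VSWR = (1 + |Γ|)/(1 − |Γ|) = 1.67/0.329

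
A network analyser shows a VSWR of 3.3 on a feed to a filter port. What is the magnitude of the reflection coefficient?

|Γ| ≈ 0.535

|Γ| = (S − 1)/(S + 1) = (3.3 − 1)/(3.3 + 1) = 2.3/4.3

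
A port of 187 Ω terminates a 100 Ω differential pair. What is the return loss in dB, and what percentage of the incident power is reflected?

Γ = (187 − 100)/(187 + 100) = 0.303
RL = −20·log₁₀(0.303) = 10.4 dB
P_refl/P_inc = |Γ|² = 0.0919

RL ≈ 10.4 dB; 9.19% of incident power reflected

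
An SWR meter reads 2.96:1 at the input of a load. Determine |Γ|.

|Γ| ≈ 0.495

|Γ| = (S − 1)/(S + 1) = (2.96 − 1)/(2.96 + 1) = 1.96/3.96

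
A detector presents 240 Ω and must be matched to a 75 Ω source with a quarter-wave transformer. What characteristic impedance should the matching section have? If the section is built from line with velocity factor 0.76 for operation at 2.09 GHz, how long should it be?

Z_qwt ≈ 134 Ω; length ≈ 2.73 cm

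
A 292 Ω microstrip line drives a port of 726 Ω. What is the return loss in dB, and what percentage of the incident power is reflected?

Γ = (726 − 292)/(726 + 292) = 0.426
RL = −20·log₁₀(0.426) = 7.41 dB
P_refl/P_inc = |Γ|² = 0.182

RL ≈ 7.41 dB; 18.2% of incident power reflected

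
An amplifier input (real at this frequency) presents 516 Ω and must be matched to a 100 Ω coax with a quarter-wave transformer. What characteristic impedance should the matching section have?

Z_qwt ≈ 227 Ω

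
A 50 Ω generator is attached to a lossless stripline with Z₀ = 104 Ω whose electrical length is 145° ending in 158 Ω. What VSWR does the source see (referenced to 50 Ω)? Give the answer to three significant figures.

tan(βl) = -0.7
Z_in = Z_0·(Z_L + jZ_0·tanβl)/(Z_0 + jZ_L·tanβl) = 110 + j44.7 Ω
Γ_s = (Z_in − Z_s)/(Z_in + Z_s) = (60.5 + j44.7)/(160 + j44.7), |Γ_s| = 0.451
VSWR = (1 + |Γ_s|)/(1 − |Γ_s|)

VSWR ≈ 2.65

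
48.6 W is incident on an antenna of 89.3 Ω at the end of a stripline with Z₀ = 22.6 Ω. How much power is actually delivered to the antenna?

P_delivered ≈ 31.3 W

Γ = (89.3 − 22.6)/(89.3 + 22.6) = 0.596
|Γ|² = 0.355
P_refl = |Γ|²·P_inc = 17.3 W, P_del = (1 − |Γ|²)·P_inc = 31.3 W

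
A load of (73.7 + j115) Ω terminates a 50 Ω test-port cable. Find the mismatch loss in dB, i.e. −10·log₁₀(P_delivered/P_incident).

Γ = (23.7 + j115)/(123.7 + j115), |Γ| = 0.695
|Γ|² = 0.483, so P_del/P_inc = 1 − |Γ|² = 0.517
ML = −10·log₁₀(1 − |Γ|²)

mismatch loss ≈ 2.87 dB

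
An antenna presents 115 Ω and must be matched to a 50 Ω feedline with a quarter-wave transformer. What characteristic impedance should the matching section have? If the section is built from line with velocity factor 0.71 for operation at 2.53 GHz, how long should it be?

Z_qwt ≈ 75.8 Ω; length ≈ 2.1 cm

Z_qwt = √(Z_0·R_L) = √(50 × 115) = √5750
λ = 0.71·c/f = 0.0842 m, so l = λ/4 = 0.021 m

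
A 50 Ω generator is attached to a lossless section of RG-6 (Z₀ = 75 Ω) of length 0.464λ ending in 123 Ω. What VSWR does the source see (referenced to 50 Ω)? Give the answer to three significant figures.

VSWR ≈ 2.41

βl = 2π × 0.464 = 167°
tan(βl) = -0.23
Z_in = Z_0·(Z_L + jZ_0·tanβl)/(Z_0 + jZ_L·tanβl) = 113 + j25.5 Ω
Γ_s = (Z_in − Z_s)/(Z_in + Z_s) = (63.4 + j25.5)/(163 + j25.5), |Γ_s| = 0.413
VSWR = (1 + |Γ_s|)/(1 − |Γ_s|)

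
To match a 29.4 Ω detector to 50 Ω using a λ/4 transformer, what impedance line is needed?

Z_qwt ≈ 38.3 Ω

Z_qwt = √(Z_0·R_L) = √(50 × 29.4) = √1470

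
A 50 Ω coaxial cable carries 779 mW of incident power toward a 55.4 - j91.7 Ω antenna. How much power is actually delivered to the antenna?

P_delivered ≈ 442 mW

|Γ| = |(5.4 − j91.7)/(105.4 − j91.7)| = 0.658
|Γ|² = 0.432
P_refl = |Γ|²·P_inc = 337 mW, P_del = (1 − |Γ|²)·P_inc = 442 mW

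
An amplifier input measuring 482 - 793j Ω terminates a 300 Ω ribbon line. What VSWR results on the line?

Γ = (Z_L − Z_0)/(Z_L + Z_0) = (182 − j793)/(782 − j793)
|Γ| = 814/1110 = 0.731
VSWR = (1 + |Γ|)/(1 − |Γ|) = 1.73/0.269

VSWR ≈ 6.42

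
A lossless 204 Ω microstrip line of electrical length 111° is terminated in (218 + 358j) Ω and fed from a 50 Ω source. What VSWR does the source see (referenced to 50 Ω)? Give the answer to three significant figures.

VSWR ≈ 1.27

tan(βl) = -2.61
Z_in = Z_0·(Z_L + jZ_0·tanβl)/(Z_0 + jZ_L·tanβl) = 43.8 − j9.27 Ω
Γ_s = (Z_in − Z_s)/(Z_in + Z_s) = (-6.24 − j9.27)/(93.8 − j9.27), |Γ_s| = 0.119
VSWR = (1 + |Γ_s|)/(1 − |Γ_s|)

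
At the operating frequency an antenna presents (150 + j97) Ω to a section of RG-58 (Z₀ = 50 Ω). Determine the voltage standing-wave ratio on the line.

VSWR ≈ 4.36

Γ = (Z_L − Z_0)/(Z_L + Z_0) = (100 + j97)/(200 + j97)
|Γ| = 139/222 = 0.627
VSWR = (1 + |Γ|)/(1 − |Γ|) = 1.63/0.373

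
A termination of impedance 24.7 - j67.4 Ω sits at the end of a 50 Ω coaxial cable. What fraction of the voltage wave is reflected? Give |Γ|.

|Γ| ≈ 0.716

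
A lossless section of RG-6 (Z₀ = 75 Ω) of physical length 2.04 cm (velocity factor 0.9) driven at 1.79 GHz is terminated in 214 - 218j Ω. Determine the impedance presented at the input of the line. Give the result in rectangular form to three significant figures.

λ = v/f = 0.9·c / 1.79 GHz = 0.151 m
βl = 2π·l/λ = 2π × 0.135 = 48.7°
tan(βl) = tan(48.7°) = 1.14
Z_in = Z_0·(Z_L + jZ_0·tanβl)/(Z_0 + jZ_L·tanβl)
     = 75·(214 − j133)/(323 + j243)

Z_in ≈ 16.9 − j43.5 Ω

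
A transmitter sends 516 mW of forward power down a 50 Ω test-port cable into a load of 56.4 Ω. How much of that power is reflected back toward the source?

Γ = (56.4 − 50)/(56.4 + 50) = 0.0602
|Γ|² = 0.00362
P_refl = |Γ|²·P_inc = 1.87 mW, P_del = (1 − |Γ|²)·P_inc = 514 mW

P_reflected ≈ 1.87 mW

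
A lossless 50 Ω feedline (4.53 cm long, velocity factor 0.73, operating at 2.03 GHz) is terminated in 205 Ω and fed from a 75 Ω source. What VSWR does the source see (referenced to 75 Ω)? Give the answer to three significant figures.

λ = v/f = 0.73·c / 2.03 GHz = 0.108 m
βl = 2π·l/λ = 2π × 0.42 = 151°
tan(βl) = -0.551
Z_in = Z_0·(Z_L + jZ_0·tanβl)/(Z_0 + jZ_L·tanβl) = 43.8 + j71.4 Ω
Γ_s = (Z_in − Z_s)/(Z_in + Z_s) = (-31.2 + j71.4)/(119 + j71.4), |Γ_s| = 0.562
VSWR = (1 + |Γ_s|)/(1 − |Γ_s|)

VSWR ≈ 3.57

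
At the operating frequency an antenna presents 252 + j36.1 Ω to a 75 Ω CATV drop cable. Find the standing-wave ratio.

VSWR ≈ 3.44

Γ = (Z_L − Z_0)/(Z_L + Z_0) = (177 + j36.1)/(327 + j36.1)
|Γ| = 181/329 = 0.549
VSWR = (1 + |Γ|)/(1 − |Γ|) = 1.55/0.451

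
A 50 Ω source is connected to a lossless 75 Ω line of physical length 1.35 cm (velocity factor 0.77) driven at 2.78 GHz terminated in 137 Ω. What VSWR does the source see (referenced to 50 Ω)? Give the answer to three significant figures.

λ = v/f = 0.77·c / 2.78 GHz = 0.0831 m
βl = 2π·l/λ = 2π × 0.162 = 58.5°
tan(βl) = 1.63
Z_in = Z_0·(Z_L + jZ_0·tanβl)/(Z_0 + jZ_L·tanβl) = 50.8 − j28.9 Ω
Γ_s = (Z_in − Z_s)/(Z_in + Z_s) = (0.772 − j28.9)/(101 − j28.9), |Γ_s| = 0.276
VSWR = (1 + |Γ_s|)/(1 − |Γ_s|)

VSWR ≈ 1.76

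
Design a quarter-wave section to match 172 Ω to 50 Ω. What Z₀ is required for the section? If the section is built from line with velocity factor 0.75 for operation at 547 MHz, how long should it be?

Z_qwt = √(Z_0·R_L) = √(50 × 172) = √8600
λ = 0.75·c/f = 0.411 m, so l = λ/4 = 0.103 m

Z_qwt ≈ 92.7 Ω; length ≈ 10.3 cm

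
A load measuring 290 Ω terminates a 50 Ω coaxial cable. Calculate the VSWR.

VSWR ≈ 5.8

For a purely resistive load, VSWR = R_L/Z_0 or Z_0/R_L (whichever > 1) = 290/50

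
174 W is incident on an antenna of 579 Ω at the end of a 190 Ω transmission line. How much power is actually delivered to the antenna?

P_delivered ≈ 129 W

Γ = (579 − 190)/(579 + 190) = 0.506
|Γ|² = 0.256
P_refl = |Γ|²·P_inc = 44.5 W, P_del = (1 − |Γ|²)·P_inc = 129 W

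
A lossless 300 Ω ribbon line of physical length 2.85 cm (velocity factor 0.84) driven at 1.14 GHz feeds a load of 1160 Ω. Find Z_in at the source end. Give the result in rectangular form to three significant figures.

Z_in ≈ 139 − j251 Ω

λ = v/f = 0.84·c / 1.14 GHz = 0.221 m
βl = 2π·l/λ = 2π × 0.129 = 46.4°
tan(βl) = tan(46.4°) = 1.05
Z_in = Z_0·(Z_L + jZ_0·tanβl)/(Z_0 + jZ_L·tanβl)
     = 300·(1160 + j315)/(300 + j1220)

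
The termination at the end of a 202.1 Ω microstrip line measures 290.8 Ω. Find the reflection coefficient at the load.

Γ = 0.18

Γ = (Z_L − Z_0)/(Z_L + Z_0) = (290.8 − 202.1)/(290.8 + 202.1) = 88.7/492.9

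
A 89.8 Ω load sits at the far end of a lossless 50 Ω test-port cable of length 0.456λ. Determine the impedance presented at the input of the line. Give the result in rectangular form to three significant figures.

Z_in ≈ 77 + j25.1 Ω

βl = 2π × 0.456 = 164°
tan(βl) = tan(164°) = -0.284
Z_in = Z_0·(Z_L + jZ_0·tanβl)/(Z_0 + jZ_L·tanβl)
     = 50·(89.8 − j14.2)/(50 − j25.5)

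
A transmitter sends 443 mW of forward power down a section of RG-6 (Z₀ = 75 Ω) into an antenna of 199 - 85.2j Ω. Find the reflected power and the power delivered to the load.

P_reflected ≈ 122 mW; P_delivered ≈ 321 mW

|Γ| = |(124 − j85.2)/(274 − j85.2)| = 0.524
|Γ|² = 0.275
P_refl = |Γ|²·P_inc = 122 mW, P_del = (1 − |Γ|²)·P_inc = 321 mW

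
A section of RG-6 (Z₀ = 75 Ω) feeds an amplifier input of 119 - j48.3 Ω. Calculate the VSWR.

Γ = (Z_L − Z_0)/(Z_L + Z_0) = (44 − j48.3)/(194 − j48.3)
|Γ| = 65.3/200 = 0.327
VSWR = (1 + |Γ|)/(1 − |Γ|) = 1.33/0.673

VSWR ≈ 1.97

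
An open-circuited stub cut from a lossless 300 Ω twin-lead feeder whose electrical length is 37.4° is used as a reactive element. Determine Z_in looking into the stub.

Z_in ≈ −j392 Ω

tan(βl) = 0.765
For an open-circuited stub, Z_in = −jZ_0·cot(βl) = −jZ_0/tan(βl)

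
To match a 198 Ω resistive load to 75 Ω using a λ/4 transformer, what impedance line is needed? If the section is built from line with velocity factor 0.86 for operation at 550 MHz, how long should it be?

Z_qwt ≈ 122 Ω; length ≈ 11.7 cm

Z_qwt = √(Z_0·R_L) = √(75 × 198) = √14850
λ = 0.86·c/f = 0.469 m, so l = λ/4 = 0.117 m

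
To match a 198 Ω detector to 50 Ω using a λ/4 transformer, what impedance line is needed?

Z_qwt = √(Z_0·R_L) = √(50 × 198) = √9900

Z_qwt ≈ 99.5 Ω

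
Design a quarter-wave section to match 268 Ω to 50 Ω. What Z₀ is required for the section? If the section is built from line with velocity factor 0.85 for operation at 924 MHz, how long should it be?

Z_qwt = √(Z_0·R_L) = √(50 × 268) = √13400
λ = 0.85·c/f = 0.276 m, so l = λ/4 = 0.069 m

Z_qwt ≈ 116 Ω; length ≈ 6.9 cm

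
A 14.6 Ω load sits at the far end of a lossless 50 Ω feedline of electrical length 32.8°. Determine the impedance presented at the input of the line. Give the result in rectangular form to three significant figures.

tan(βl) = tan(32.8°) = 0.644
Z_in = Z_0·(Z_L + jZ_0·tanβl)/(Z_0 + jZ_L·tanβl)
     = 50·(14.6 + j32.2)/(50 + j9.41)

Z_in ≈ 20 + j28.5 Ω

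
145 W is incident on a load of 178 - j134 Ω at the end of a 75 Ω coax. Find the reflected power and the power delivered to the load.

P_reflected ≈ 50.5 W; P_delivered ≈ 94.5 W

|Γ| = |(103 − j134)/(253 − j134)| = 0.59
|Γ|² = 0.349
P_refl = |Γ|²·P_inc = 50.5 W, P_del = (1 − |Γ|²)·P_inc = 94.5 W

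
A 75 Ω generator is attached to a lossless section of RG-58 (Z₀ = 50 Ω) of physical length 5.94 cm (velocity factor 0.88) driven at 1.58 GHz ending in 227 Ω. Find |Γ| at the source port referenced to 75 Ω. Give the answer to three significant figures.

λ = v/f = 0.88·c / 1.58 GHz = 0.167 m
βl = 2π·l/λ = 2π × 0.355 = 128°
tan(βl) = -1.28
Z_in = Z_0·(Z_L + jZ_0·tanβl)/(Z_0 + jZ_L·tanβl) = 17.2 + j36.1 Ω
Γ_s = (Z_in − Z_s)/(Z_in + Z_s) = (-57.8 + j36.1)/(92.2 + j36.1), |Γ_s| = 0.688

|Γ| ≈ 0.688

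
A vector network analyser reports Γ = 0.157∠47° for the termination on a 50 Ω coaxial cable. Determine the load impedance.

Z_L ≈ 60.2 + j14.2 Ω

Z_L = Z_0·(1 + Γ)/(1 − Γ) = 50·(1.11 + j0.115)/(0.893 − j0.115)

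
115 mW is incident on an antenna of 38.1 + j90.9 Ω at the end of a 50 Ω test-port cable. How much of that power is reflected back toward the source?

|Γ| = |(-11.9 + j90.9)/(88.1 + j90.9)| = 0.724
|Γ|² = 0.524
P_refl = |Γ|²·P_inc = 60.3 mW, P_del = (1 − |Γ|²)·P_inc = 54.7 mW

P_reflected ≈ 60.3 mW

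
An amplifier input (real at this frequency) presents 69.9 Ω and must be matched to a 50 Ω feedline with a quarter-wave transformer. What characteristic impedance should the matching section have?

Z_qwt = √(Z_0·R_L) = √(50 × 69.9) = √3495

Z_qwt ≈ 59.1 Ω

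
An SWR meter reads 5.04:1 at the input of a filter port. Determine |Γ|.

|Γ| = (S − 1)/(S + 1) = (5.04 − 1)/(5.04 + 1) = 4.04/6.04

|Γ| ≈ 0.669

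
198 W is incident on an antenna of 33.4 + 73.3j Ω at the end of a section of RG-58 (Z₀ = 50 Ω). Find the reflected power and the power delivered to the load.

|Γ| = |(-16.6 + j73.3)/(83.4 + j73.3)| = 0.677
|Γ|² = 0.458
P_refl = |Γ|²·P_inc = 90.7 W, P_del = (1 − |Γ|²)·P_inc = 107 W

P_reflected ≈ 90.7 W; P_delivered ≈ 107 W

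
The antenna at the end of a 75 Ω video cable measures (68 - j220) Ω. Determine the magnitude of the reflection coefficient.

|Γ| ≈ 0.839

Γ = (Z_L − Z_0)/(Z_L + Z_0) = (-7 − j220)/(143 − j220)
|Γ| = 220/262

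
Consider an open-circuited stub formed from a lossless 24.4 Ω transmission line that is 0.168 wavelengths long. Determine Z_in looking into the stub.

Z_in ≈ −j13.8 Ω

βl = 2π × 0.168 = 60.5°
tan(βl) = 1.77
For an open-circuited stub, Z_in = −jZ_0·cot(βl) = −jZ_0/tan(βl)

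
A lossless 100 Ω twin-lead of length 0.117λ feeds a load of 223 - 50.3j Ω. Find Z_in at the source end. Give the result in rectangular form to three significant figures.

βl = 2π × 0.117 = 42.1°
tan(βl) = tan(42.1°) = 0.904
Z_in = Z_0·(Z_L + jZ_0·tanβl)/(Z_0 + jZ_L·tanβl)
     = 100·(223 + j40.1)/(145 + j202)

Z_in ≈ 65.6 − j63.3 Ω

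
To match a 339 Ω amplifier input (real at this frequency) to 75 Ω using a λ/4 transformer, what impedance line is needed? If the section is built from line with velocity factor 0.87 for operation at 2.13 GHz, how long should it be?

Z_qwt ≈ 159 Ω; length ≈ 3.06 cm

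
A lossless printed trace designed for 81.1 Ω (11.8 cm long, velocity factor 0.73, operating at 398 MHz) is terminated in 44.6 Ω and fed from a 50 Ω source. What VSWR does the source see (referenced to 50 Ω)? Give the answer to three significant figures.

VSWR ≈ 2.88

λ = v/f = 0.73·c / 398 MHz = 0.55 m
βl = 2π·l/λ = 2π × 0.214 = 77.2°
tan(βl) = 4.4
Z_in = Z_0·(Z_L + jZ_0·tanβl)/(Z_0 + jZ_L·tanβl) = 132 + j36.3 Ω
Γ_s = (Z_in − Z_s)/(Z_in + Z_s) = (82.5 + j36.3)/(182 + j36.3), |Γ_s| = 0.484
VSWR = (1 + |Γ_s|)/(1 − |Γ_s|)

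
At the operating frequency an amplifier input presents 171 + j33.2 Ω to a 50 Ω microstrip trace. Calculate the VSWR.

Γ = (Z_L − Z_0)/(Z_L + Z_0) = (121 + j33.2)/(221 + j33.2)
|Γ| = 125/223 = 0.561
VSWR = (1 + |Γ|)/(1 − |Γ|) = 1.56/0.439

VSWR ≈ 3.56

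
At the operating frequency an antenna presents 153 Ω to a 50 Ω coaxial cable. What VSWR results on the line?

Γ = (153 − 50)/(153 + 50) = 0.507
VSWR = (1 + 0.507)/(1 − 0.507)

VSWR ≈ 3.06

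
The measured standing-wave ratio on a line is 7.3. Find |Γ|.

|Γ| = (S − 1)/(S + 1) = (7.3 − 1)/(7.3 + 1) = 6.3/8.3

|Γ| ≈ 0.759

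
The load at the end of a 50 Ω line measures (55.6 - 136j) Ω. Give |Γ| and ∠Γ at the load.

Γ ≈ 0.791 ∠ -35.5°

Γ = (Z_L − Z_0)/(Z_L + Z_0) = (5.6 − j136)/(105.6 − j136)
|Γ| = 136/172 = 0.791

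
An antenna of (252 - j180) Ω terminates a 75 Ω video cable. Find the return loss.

Γ = (177 − j180)/(327 − j180), |Γ| = 0.676
RL = −20·log₁₀|Γ| = −20·log₁₀(0.676)

RL ≈ 3.4 dB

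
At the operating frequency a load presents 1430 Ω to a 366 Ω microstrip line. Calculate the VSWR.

VSWR ≈ 3.91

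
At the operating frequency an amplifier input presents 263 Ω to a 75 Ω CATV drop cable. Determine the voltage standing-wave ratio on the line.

VSWR ≈ 3.51

Γ = (263 − 75)/(263 + 75) = 0.556
VSWR = (1 + 0.556)/(1 − 0.556)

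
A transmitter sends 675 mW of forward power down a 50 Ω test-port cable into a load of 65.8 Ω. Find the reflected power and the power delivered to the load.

Γ = (65.8 − 50)/(65.8 + 50) = 0.136
|Γ|² = 0.0186
P_refl = |Γ|²·P_inc = 12.6 mW, P_del = (1 − |Γ|²)·P_inc = 662 mW

P_reflected ≈ 12.6 mW; P_delivered ≈ 662 mW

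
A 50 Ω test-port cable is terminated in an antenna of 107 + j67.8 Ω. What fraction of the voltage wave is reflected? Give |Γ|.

|Γ| ≈ 0.518

Γ = (Z_L − Z_0)/(Z_L + Z_0) = (57 + j67.8)/(157 + j67.8)
|Γ| = 88.6/171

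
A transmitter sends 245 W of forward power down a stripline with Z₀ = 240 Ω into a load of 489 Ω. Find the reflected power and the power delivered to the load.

Γ = (489 − 240)/(489 + 240) = 0.342
|Γ|² = 0.117
P_refl = |Γ|²·P_inc = 28.6 W, P_del = (1 − |Γ|²)·P_inc = 216 W

P_reflected ≈ 28.6 W; P_delivered ≈ 216 W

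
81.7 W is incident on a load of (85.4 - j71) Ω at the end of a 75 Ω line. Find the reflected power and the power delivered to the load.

P_reflected ≈ 13.7 W; P_delivered ≈ 68 W

|Γ| = |(10.4 − j71)/(160.4 − j71)| = 0.409
|Γ|² = 0.167
P_refl = |Γ|²·P_inc = 13.7 W, P_del = (1 − |Γ|²)·P_inc = 68 W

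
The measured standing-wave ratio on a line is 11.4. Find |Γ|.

|Γ| ≈ 0.839

|Γ| = (S − 1)/(S + 1) = (11.4 − 1)/(11.4 + 1) = 10.4/12.4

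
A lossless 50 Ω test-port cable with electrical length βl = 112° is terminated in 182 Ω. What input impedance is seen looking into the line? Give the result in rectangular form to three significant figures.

Z_in ≈ 15.8 + j18.4 Ω

tan(βl) = tan(112°) = -2.48
Z_in = Z_0·(Z_L + jZ_0·tanβl)/(Z_0 + jZ_L·tanβl)
     = 50·(182 − j124)/(50 − j450)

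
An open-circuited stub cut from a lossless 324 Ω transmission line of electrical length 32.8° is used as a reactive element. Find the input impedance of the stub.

tan(βl) = 0.644
For an open-circuited stub, Z_in = −jZ_0·cot(βl) = −jZ_0/tan(βl)

Z_in ≈ −j503 Ω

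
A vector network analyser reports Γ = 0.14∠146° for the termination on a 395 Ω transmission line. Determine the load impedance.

Z_L ≈ 309 + j49.4 Ω

Z_L = Z_0·(1 + Γ)/(1 − Γ) = 395·(0.884 + j0.0783)/(1.12 − j0.0783)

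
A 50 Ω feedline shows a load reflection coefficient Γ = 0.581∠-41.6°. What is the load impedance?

Z_L ≈ 70.7 − j82.3 Ω

Z_L = Z_0·(1 + Γ)/(1 − Γ) = 50·(1.43 − j0.386)/(0.566 + j0.386)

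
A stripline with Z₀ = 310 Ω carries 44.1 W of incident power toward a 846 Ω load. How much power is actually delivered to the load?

P_delivered ≈ 34.6 W

Γ = (846 − 310)/(846 + 310) = 0.464
|Γ|² = 0.215
P_refl = |Γ|²·P_inc = 9.48 W, P_del = (1 − |Γ|²)·P_inc = 34.6 W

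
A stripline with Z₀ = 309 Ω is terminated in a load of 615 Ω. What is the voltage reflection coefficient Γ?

Γ = 0.331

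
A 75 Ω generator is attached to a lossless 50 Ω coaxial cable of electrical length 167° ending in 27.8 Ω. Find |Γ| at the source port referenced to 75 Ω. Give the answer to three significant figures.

tan(βl) = -0.231
Z_in = Z_0·(Z_L + jZ_0·tanβl)/(Z_0 + jZ_L·tanβl) = 28.8 − j7.85 Ω
Γ_s = (Z_in − Z_s)/(Z_in + Z_s) = (-46.2 − j7.85)/(104 − j7.85), |Γ_s| = 0.45

|Γ| ≈ 0.45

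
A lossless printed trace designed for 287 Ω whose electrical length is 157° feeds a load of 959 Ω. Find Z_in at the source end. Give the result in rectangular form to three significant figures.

tan(βl) = tan(157°) = -0.424
Z_in = Z_0·(Z_L + jZ_0·tanβl)/(Z_0 + jZ_L·tanβl)
     = 287·(959 − j122)/(287 − j407)

Z_in ≈ 376 + j411 Ω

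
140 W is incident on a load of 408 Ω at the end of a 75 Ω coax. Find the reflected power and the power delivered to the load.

Γ = (408 − 75)/(408 + 75) = 0.689
|Γ|² = 0.475
P_refl = |Γ|²·P_inc = 66.5 W, P_del = (1 − |Γ|²)·P_inc = 73.5 W

P_reflected ≈ 66.5 W; P_delivered ≈ 73.5 W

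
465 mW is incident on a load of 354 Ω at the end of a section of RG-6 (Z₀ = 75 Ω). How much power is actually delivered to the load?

P_delivered ≈ 268 mW

Γ = (354 − 75)/(354 + 75) = 0.65
|Γ|² = 0.423
P_refl = |Γ|²·P_inc = 197 mW, P_del = (1 − |Γ|²)·P_inc = 268 mW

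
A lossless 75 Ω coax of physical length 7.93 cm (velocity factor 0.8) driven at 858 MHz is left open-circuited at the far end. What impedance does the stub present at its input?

λ = v/f = 0.8·c / 858 MHz = 0.28 m
βl = 2π·l/λ = 2π × 0.283 = 102°
tan(βl) = -4.68
For an open-circuited stub, Z_in = −jZ_0·cot(βl) = −jZ_0/tan(βl)

Z_in ≈ +j16 Ω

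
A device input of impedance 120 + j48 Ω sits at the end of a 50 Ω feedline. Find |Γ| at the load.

Γ = (Z_L − Z_0)/(Z_L + Z_0) = (70 + j48)/(170 + j48)
|Γ| = 84.9/177

|Γ| ≈ 0.48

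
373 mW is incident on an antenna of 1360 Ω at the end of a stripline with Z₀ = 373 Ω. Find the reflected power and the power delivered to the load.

P_reflected ≈ 121 mW; P_delivered ≈ 252 mW

Γ = (1360 − 373)/(1360 + 373) = 0.57
|Γ|² = 0.324
P_refl = |Γ|²·P_inc = 121 mW, P_del = (1 − |Γ|²)·P_inc = 252 mW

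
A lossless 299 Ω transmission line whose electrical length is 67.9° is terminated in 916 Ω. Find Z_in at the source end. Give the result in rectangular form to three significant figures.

tan(βl) = tan(67.9°) = 2.46
Z_in = Z_0·(Z_L + jZ_0·tanβl)/(Z_0 + jZ_L·tanβl)
     = 299·(916 + j736)/(299 + j2260)

Z_in ≈ 112 − j107 Ω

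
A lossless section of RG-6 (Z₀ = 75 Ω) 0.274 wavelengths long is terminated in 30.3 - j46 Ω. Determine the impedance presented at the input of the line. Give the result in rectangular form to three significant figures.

βl = 2π × 0.274 = 98.6°
tan(βl) = tan(98.6°) = -6.58
Z_in = Z_0·(Z_L + jZ_0·tanβl)/(Z_0 + jZ_L·tanβl)
     = 75·(30.3 − j540)/(-228 − j199)

Z_in ≈ 82.4 + j106 Ω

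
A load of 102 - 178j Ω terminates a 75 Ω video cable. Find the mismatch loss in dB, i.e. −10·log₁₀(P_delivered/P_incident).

mismatch loss ≈ 3.14 dB

Γ = (27 − j178)/(177 − j178), |Γ| = 0.717
|Γ|² = 0.514, so P_del/P_inc = 1 − |Γ|² = 0.486
ML = −10·log₁₀(1 − |Γ|²)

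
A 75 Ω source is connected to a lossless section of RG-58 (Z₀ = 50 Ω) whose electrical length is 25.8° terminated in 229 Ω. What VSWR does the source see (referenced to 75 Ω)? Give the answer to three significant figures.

VSWR ≈ 3.81

tan(βl) = 0.483
Z_in = Z_0·(Z_L + jZ_0·tanβl)/(Z_0 + jZ_L·tanβl) = 47.9 − j81.8 Ω
Γ_s = (Z_in − Z_s)/(Z_in + Z_s) = (-27.1 − j81.8)/(123 − j81.8), |Γ_s| = 0.584
VSWR = (1 + |Γ_s|)/(1 − |Γ_s|)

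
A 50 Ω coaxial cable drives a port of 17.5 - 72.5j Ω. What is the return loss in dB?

RL ≈ 1.92 dB

Γ = (-32.5 − j72.5)/(67.5 − j72.5), |Γ| = 0.802
RL = −20·log₁₀|Γ| = −20·log₁₀(0.802)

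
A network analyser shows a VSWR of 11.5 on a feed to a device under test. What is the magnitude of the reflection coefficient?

|Γ| = (S − 1)/(S + 1) = (11.5 − 1)/(11.5 + 1) = 10.5/12.5

|Γ| ≈ 0.84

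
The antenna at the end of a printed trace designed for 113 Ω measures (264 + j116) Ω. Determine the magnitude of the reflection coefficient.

|Γ| ≈ 0.483

Γ = (Z_L − Z_0)/(Z_L + Z_0) = (151 + j116)/(377 + j116)
|Γ| = 190/394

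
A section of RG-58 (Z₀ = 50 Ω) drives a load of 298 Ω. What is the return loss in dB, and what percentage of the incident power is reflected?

RL ≈ 2.94 dB; 50.8% of incident power reflected

Γ = (298 − 50)/(298 + 50) = 0.713
RL = −20·log₁₀(0.713) = 2.94 dB
P_refl/P_inc = |Γ|² = 0.508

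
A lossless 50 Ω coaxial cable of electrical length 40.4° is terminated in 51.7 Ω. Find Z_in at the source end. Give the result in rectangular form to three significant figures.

tan(βl) = tan(40.4°) = 0.851
Z_in = Z_0·(Z_L + jZ_0·tanβl)/(Z_0 + jZ_L·tanβl)
     = 50·(51.7 + j42.6)/(50 + j44)

Z_in ≈ 50.2 − j1.66 Ω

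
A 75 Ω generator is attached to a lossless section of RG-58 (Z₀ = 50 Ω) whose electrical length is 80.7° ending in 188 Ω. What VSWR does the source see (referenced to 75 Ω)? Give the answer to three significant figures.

tan(βl) = 6.11
Z_in = Z_0·(Z_L + jZ_0·tanβl)/(Z_0 + jZ_L·tanβl) = 13.6 − j7.59 Ω
Γ_s = (Z_in − Z_s)/(Z_in + Z_s) = (-61.4 − j7.59)/(88.6 − j7.59), |Γ_s| = 0.695
VSWR = (1 + |Γ_s|)/(1 − |Γ_s|)

VSWR ≈ 5.56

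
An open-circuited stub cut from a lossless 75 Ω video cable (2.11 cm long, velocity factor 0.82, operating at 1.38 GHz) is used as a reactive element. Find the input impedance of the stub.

Z_in ≈ −j81.5 Ω

λ = v/f = 0.82·c / 1.38 GHz = 0.178 m
βl = 2π·l/λ = 2π × 0.118 = 42.6°
tan(βl) = 0.92
For an open-circuited stub, Z_in = −jZ_0·cot(βl) = −jZ_0/tan(βl)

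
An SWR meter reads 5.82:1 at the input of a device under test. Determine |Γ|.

|Γ| = (S − 1)/(S + 1) = (5.82 − 1)/(5.82 + 1) = 4.82/6.82

|Γ| ≈ 0.707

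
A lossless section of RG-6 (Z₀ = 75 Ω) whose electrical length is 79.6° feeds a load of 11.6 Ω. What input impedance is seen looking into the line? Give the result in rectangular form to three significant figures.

Z_in ≈ 208 + j233 Ω

tan(βl) = tan(79.6°) = 5.45
Z_in = Z_0·(Z_L + jZ_0·tanβl)/(Z_0 + jZ_L·tanβl)
     = 75·(11.6 + j409)/(75 + j63.2)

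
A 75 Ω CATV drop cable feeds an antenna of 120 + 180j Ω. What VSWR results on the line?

Γ = (Z_L − Z_0)/(Z_L + Z_0) = (45 + j180)/(195 + j180)
|Γ| = 186/265 = 0.699
VSWR = (1 + |Γ|)/(1 − |Γ|) = 1.7/0.301

VSWR ≈ 5.65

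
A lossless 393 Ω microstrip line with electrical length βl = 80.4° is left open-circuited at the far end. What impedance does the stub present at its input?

Z_in ≈ −j66.5 Ω

tan(βl) = 5.91
For an open-circuited stub, Z_in = −jZ_0·cot(βl) = −jZ_0/tan(βl)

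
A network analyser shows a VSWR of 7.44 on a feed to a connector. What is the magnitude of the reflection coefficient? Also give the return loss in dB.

|Γ| ≈ 0.763; return loss ≈ 2.35 dB

|Γ| = (S − 1)/(S + 1) = (7.44 − 1)/(7.44 + 1) = 6.44/8.44
RL = −20·log₁₀|Γ| = −20·log₁₀(0.763)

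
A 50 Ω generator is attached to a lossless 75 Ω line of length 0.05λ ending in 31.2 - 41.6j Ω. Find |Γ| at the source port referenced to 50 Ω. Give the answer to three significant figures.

|Γ| ≈ 0.404

βl = 2π × 0.05 = 18°
tan(βl) = 0.325
Z_in = Z_0·(Z_L + jZ_0·tanβl)/(Z_0 + jZ_L·tanβl) = 24.4 − j17.4 Ω
Γ_s = (Z_in − Z_s)/(Z_in + Z_s) = (-25.6 − j17.4)/(74.4 − j17.4), |Γ_s| = 0.404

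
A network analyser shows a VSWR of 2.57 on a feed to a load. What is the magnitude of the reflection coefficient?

|Γ| = (S − 1)/(S + 1) = (2.57 − 1)/(2.57 + 1) = 1.57/3.57

|Γ| ≈ 0.44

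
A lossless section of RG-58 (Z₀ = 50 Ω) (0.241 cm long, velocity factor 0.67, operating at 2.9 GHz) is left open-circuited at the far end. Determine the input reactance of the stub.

X_in ≈ -225 Ω (capacitive)

λ = v/f = 0.67·c / 2.9 GHz = 0.0693 m
βl = 2π·l/λ = 2π × 0.0348 = 12.5°
tan(βl) = 0.222
For an open-circuited stub, Z_in = −jZ_0·cot(βl) = −jZ_0/tan(βl)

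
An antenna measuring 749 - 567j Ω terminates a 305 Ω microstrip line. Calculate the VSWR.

Γ = (Z_L − Z_0)/(Z_L + Z_0) = (444 − j567)/(1054 − j567)
|Γ| = 720/1200 = 0.602
VSWR = (1 + |Γ|)/(1 − |Γ|) = 1.6/0.398

VSWR ≈ 4.02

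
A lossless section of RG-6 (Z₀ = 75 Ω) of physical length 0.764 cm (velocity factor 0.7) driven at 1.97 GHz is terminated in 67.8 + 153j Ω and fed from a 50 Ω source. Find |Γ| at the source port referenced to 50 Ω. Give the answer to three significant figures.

|Γ| ≈ 0.813

λ = v/f = 0.7·c / 1.97 GHz = 0.107 m
βl = 2π·l/λ = 2π × 0.0717 = 25.8°
tan(βl) = 0.483
Z_in = Z_0·(Z_L + jZ_0·tanβl)/(Z_0 + jZ_L·tanβl) = 438 − j141 Ω
Γ_s = (Z_in − Z_s)/(Z_in + Z_s) = (388 − j141)/(488 − j141), |Γ_s| = 0.813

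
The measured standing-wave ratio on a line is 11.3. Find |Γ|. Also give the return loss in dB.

|Γ| ≈ 0.837; return loss ≈ 1.54 dB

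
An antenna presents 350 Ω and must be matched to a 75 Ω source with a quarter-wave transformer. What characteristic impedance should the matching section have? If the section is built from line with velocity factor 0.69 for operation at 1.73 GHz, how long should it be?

Z_qwt = √(Z_0·R_L) = √(75 × 350) = √26250
λ = 0.69·c/f = 0.12 m, so l = λ/4 = 0.0299 m

Z_qwt ≈ 162 Ω; length ≈ 2.99 cm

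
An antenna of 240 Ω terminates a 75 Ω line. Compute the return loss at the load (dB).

RL ≈ 5.62 dB

Γ = (240 − 75)/(240 + 75) = 0.524
RL = −20·log₁₀|Γ| = −20·log₁₀(0.524)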